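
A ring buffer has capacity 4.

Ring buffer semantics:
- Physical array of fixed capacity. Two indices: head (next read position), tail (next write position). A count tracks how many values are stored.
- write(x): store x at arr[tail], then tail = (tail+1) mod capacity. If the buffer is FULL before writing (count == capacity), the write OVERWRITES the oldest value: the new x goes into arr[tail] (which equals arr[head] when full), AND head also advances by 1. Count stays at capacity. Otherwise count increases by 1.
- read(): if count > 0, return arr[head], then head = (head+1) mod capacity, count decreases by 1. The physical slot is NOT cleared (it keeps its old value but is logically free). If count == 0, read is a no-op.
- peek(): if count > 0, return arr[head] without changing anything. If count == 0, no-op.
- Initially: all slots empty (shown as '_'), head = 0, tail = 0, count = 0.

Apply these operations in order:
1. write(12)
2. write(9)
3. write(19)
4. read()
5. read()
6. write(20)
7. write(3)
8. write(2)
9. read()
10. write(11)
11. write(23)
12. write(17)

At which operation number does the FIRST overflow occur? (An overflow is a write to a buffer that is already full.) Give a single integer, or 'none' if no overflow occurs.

Answer: 11

Derivation:
After op 1 (write(12)): arr=[12 _ _ _] head=0 tail=1 count=1
After op 2 (write(9)): arr=[12 9 _ _] head=0 tail=2 count=2
After op 3 (write(19)): arr=[12 9 19 _] head=0 tail=3 count=3
After op 4 (read()): arr=[12 9 19 _] head=1 tail=3 count=2
After op 5 (read()): arr=[12 9 19 _] head=2 tail=3 count=1
After op 6 (write(20)): arr=[12 9 19 20] head=2 tail=0 count=2
After op 7 (write(3)): arr=[3 9 19 20] head=2 tail=1 count=3
After op 8 (write(2)): arr=[3 2 19 20] head=2 tail=2 count=4
After op 9 (read()): arr=[3 2 19 20] head=3 tail=2 count=3
After op 10 (write(11)): arr=[3 2 11 20] head=3 tail=3 count=4
After op 11 (write(23)): arr=[3 2 11 23] head=0 tail=0 count=4
After op 12 (write(17)): arr=[17 2 11 23] head=1 tail=1 count=4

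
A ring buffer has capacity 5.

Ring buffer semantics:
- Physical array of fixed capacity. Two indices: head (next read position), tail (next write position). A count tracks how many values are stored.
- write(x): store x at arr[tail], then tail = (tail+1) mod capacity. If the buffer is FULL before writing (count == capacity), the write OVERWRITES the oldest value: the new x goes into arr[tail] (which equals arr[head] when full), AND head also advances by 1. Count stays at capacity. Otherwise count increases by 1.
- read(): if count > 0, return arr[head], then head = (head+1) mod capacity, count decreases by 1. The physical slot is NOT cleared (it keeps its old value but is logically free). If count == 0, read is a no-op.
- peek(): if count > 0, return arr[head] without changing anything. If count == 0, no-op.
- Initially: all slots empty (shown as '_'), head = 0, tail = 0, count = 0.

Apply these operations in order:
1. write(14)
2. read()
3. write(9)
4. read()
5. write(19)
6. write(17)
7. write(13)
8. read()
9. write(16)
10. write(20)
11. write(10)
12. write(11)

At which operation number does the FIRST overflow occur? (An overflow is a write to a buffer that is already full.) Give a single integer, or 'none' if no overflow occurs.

After op 1 (write(14)): arr=[14 _ _ _ _] head=0 tail=1 count=1
After op 2 (read()): arr=[14 _ _ _ _] head=1 tail=1 count=0
After op 3 (write(9)): arr=[14 9 _ _ _] head=1 tail=2 count=1
After op 4 (read()): arr=[14 9 _ _ _] head=2 tail=2 count=0
After op 5 (write(19)): arr=[14 9 19 _ _] head=2 tail=3 count=1
After op 6 (write(17)): arr=[14 9 19 17 _] head=2 tail=4 count=2
After op 7 (write(13)): arr=[14 9 19 17 13] head=2 tail=0 count=3
After op 8 (read()): arr=[14 9 19 17 13] head=3 tail=0 count=2
After op 9 (write(16)): arr=[16 9 19 17 13] head=3 tail=1 count=3
After op 10 (write(20)): arr=[16 20 19 17 13] head=3 tail=2 count=4
After op 11 (write(10)): arr=[16 20 10 17 13] head=3 tail=3 count=5
After op 12 (write(11)): arr=[16 20 10 11 13] head=4 tail=4 count=5

Answer: 12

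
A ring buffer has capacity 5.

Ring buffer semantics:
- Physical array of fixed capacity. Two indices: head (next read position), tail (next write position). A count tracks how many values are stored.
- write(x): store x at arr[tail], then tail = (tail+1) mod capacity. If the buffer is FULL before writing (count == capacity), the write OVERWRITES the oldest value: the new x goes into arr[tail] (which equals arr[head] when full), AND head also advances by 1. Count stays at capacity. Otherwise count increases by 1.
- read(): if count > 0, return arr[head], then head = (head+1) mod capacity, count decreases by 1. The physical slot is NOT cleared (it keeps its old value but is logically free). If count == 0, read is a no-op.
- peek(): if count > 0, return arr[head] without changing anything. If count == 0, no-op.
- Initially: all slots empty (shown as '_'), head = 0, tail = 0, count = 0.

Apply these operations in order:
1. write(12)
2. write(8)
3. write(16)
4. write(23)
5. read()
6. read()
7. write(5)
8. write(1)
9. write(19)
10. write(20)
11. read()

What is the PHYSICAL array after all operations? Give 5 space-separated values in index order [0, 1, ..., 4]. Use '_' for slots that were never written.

After op 1 (write(12)): arr=[12 _ _ _ _] head=0 tail=1 count=1
After op 2 (write(8)): arr=[12 8 _ _ _] head=0 tail=2 count=2
After op 3 (write(16)): arr=[12 8 16 _ _] head=0 tail=3 count=3
After op 4 (write(23)): arr=[12 8 16 23 _] head=0 tail=4 count=4
After op 5 (read()): arr=[12 8 16 23 _] head=1 tail=4 count=3
After op 6 (read()): arr=[12 8 16 23 _] head=2 tail=4 count=2
After op 7 (write(5)): arr=[12 8 16 23 5] head=2 tail=0 count=3
After op 8 (write(1)): arr=[1 8 16 23 5] head=2 tail=1 count=4
After op 9 (write(19)): arr=[1 19 16 23 5] head=2 tail=2 count=5
After op 10 (write(20)): arr=[1 19 20 23 5] head=3 tail=3 count=5
After op 11 (read()): arr=[1 19 20 23 5] head=4 tail=3 count=4

Answer: 1 19 20 23 5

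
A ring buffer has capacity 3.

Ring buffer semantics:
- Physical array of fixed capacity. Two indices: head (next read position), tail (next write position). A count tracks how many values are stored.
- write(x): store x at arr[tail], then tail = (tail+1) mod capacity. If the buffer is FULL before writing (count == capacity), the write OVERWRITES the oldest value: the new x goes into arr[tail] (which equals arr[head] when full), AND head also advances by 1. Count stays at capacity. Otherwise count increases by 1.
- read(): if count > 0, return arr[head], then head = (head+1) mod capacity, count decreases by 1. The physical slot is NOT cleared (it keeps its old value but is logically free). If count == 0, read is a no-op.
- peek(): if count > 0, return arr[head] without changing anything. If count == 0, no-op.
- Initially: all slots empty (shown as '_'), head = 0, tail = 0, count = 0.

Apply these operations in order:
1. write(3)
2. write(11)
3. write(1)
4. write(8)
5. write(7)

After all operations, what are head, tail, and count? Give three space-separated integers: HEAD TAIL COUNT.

Answer: 2 2 3

Derivation:
After op 1 (write(3)): arr=[3 _ _] head=0 tail=1 count=1
After op 2 (write(11)): arr=[3 11 _] head=0 tail=2 count=2
After op 3 (write(1)): arr=[3 11 1] head=0 tail=0 count=3
After op 4 (write(8)): arr=[8 11 1] head=1 tail=1 count=3
After op 5 (write(7)): arr=[8 7 1] head=2 tail=2 count=3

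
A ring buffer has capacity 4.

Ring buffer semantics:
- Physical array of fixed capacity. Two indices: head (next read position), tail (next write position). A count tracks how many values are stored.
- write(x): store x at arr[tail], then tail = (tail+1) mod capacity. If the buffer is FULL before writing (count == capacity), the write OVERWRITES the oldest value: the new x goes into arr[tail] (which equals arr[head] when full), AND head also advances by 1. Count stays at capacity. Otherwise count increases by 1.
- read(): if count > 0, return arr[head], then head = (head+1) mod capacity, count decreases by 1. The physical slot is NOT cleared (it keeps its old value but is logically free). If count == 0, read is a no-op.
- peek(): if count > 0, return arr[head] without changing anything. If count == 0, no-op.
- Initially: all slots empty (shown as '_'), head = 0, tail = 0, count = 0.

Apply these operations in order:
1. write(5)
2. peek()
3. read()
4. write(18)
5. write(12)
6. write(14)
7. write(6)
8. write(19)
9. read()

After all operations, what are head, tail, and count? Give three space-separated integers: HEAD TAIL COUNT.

Answer: 3 2 3

Derivation:
After op 1 (write(5)): arr=[5 _ _ _] head=0 tail=1 count=1
After op 2 (peek()): arr=[5 _ _ _] head=0 tail=1 count=1
After op 3 (read()): arr=[5 _ _ _] head=1 tail=1 count=0
After op 4 (write(18)): arr=[5 18 _ _] head=1 tail=2 count=1
After op 5 (write(12)): arr=[5 18 12 _] head=1 tail=3 count=2
After op 6 (write(14)): arr=[5 18 12 14] head=1 tail=0 count=3
After op 7 (write(6)): arr=[6 18 12 14] head=1 tail=1 count=4
After op 8 (write(19)): arr=[6 19 12 14] head=2 tail=2 count=4
After op 9 (read()): arr=[6 19 12 14] head=3 tail=2 count=3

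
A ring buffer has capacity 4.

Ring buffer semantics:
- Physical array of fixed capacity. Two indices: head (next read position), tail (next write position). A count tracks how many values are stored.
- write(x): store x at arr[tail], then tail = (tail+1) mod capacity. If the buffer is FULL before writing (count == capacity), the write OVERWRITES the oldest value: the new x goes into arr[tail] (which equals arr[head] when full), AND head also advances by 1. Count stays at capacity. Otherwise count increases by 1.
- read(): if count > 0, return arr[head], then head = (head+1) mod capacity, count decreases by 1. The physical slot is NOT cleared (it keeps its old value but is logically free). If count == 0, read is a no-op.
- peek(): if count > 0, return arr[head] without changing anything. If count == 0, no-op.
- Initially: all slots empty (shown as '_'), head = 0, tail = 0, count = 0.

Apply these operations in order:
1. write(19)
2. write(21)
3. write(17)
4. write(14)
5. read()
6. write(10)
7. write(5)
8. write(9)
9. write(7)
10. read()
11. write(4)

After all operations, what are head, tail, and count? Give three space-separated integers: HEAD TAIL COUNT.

Answer: 1 1 4

Derivation:
After op 1 (write(19)): arr=[19 _ _ _] head=0 tail=1 count=1
After op 2 (write(21)): arr=[19 21 _ _] head=0 tail=2 count=2
After op 3 (write(17)): arr=[19 21 17 _] head=0 tail=3 count=3
After op 4 (write(14)): arr=[19 21 17 14] head=0 tail=0 count=4
After op 5 (read()): arr=[19 21 17 14] head=1 tail=0 count=3
After op 6 (write(10)): arr=[10 21 17 14] head=1 tail=1 count=4
After op 7 (write(5)): arr=[10 5 17 14] head=2 tail=2 count=4
After op 8 (write(9)): arr=[10 5 9 14] head=3 tail=3 count=4
After op 9 (write(7)): arr=[10 5 9 7] head=0 tail=0 count=4
After op 10 (read()): arr=[10 5 9 7] head=1 tail=0 count=3
After op 11 (write(4)): arr=[4 5 9 7] head=1 tail=1 count=4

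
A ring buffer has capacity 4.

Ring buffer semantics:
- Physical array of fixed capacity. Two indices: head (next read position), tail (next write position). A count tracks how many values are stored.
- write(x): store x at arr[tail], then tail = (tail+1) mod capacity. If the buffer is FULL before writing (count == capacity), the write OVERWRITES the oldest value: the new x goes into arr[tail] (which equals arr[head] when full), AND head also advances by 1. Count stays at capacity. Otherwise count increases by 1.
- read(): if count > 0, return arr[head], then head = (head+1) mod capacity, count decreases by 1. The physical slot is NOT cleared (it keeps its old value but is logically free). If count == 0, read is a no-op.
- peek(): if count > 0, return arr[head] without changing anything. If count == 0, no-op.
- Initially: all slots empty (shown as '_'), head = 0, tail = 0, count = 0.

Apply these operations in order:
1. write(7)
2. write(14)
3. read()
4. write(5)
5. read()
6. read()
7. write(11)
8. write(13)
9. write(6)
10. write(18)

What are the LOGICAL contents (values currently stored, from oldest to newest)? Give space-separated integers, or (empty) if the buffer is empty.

Answer: 11 13 6 18

Derivation:
After op 1 (write(7)): arr=[7 _ _ _] head=0 tail=1 count=1
After op 2 (write(14)): arr=[7 14 _ _] head=0 tail=2 count=2
After op 3 (read()): arr=[7 14 _ _] head=1 tail=2 count=1
After op 4 (write(5)): arr=[7 14 5 _] head=1 tail=3 count=2
After op 5 (read()): arr=[7 14 5 _] head=2 tail=3 count=1
After op 6 (read()): arr=[7 14 5 _] head=3 tail=3 count=0
After op 7 (write(11)): arr=[7 14 5 11] head=3 tail=0 count=1
After op 8 (write(13)): arr=[13 14 5 11] head=3 tail=1 count=2
After op 9 (write(6)): arr=[13 6 5 11] head=3 tail=2 count=3
After op 10 (write(18)): arr=[13 6 18 11] head=3 tail=3 count=4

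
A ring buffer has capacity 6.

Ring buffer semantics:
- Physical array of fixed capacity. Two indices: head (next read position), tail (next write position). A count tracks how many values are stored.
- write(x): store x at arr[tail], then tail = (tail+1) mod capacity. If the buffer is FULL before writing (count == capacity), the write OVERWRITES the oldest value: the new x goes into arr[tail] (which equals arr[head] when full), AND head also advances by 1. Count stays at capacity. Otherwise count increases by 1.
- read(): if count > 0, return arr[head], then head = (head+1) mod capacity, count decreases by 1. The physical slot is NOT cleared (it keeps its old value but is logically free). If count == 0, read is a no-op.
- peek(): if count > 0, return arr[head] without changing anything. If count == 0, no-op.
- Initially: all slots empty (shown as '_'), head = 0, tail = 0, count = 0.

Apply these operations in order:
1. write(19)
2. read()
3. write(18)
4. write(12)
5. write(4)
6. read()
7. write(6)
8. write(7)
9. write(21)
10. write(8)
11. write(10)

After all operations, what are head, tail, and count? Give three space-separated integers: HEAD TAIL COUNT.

Answer: 3 3 6

Derivation:
After op 1 (write(19)): arr=[19 _ _ _ _ _] head=0 tail=1 count=1
After op 2 (read()): arr=[19 _ _ _ _ _] head=1 tail=1 count=0
After op 3 (write(18)): arr=[19 18 _ _ _ _] head=1 tail=2 count=1
After op 4 (write(12)): arr=[19 18 12 _ _ _] head=1 tail=3 count=2
After op 5 (write(4)): arr=[19 18 12 4 _ _] head=1 tail=4 count=3
After op 6 (read()): arr=[19 18 12 4 _ _] head=2 tail=4 count=2
After op 7 (write(6)): arr=[19 18 12 4 6 _] head=2 tail=5 count=3
After op 8 (write(7)): arr=[19 18 12 4 6 7] head=2 tail=0 count=4
After op 9 (write(21)): arr=[21 18 12 4 6 7] head=2 tail=1 count=5
After op 10 (write(8)): arr=[21 8 12 4 6 7] head=2 tail=2 count=6
After op 11 (write(10)): arr=[21 8 10 4 6 7] head=3 tail=3 count=6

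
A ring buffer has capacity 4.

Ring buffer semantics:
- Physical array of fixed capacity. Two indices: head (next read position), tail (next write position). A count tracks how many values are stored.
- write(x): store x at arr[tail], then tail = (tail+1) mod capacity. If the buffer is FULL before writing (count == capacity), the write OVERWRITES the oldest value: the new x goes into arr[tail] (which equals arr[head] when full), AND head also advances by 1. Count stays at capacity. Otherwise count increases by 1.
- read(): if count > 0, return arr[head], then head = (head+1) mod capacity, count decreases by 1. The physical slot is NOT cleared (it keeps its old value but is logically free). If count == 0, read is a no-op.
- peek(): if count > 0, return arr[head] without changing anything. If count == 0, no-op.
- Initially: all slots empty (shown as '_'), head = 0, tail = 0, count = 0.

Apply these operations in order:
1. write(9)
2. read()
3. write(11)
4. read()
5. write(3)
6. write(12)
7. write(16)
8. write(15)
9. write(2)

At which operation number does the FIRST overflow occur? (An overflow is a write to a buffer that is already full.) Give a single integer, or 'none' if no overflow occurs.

After op 1 (write(9)): arr=[9 _ _ _] head=0 tail=1 count=1
After op 2 (read()): arr=[9 _ _ _] head=1 tail=1 count=0
After op 3 (write(11)): arr=[9 11 _ _] head=1 tail=2 count=1
After op 4 (read()): arr=[9 11 _ _] head=2 tail=2 count=0
After op 5 (write(3)): arr=[9 11 3 _] head=2 tail=3 count=1
After op 6 (write(12)): arr=[9 11 3 12] head=2 tail=0 count=2
After op 7 (write(16)): arr=[16 11 3 12] head=2 tail=1 count=3
After op 8 (write(15)): arr=[16 15 3 12] head=2 tail=2 count=4
After op 9 (write(2)): arr=[16 15 2 12] head=3 tail=3 count=4

Answer: 9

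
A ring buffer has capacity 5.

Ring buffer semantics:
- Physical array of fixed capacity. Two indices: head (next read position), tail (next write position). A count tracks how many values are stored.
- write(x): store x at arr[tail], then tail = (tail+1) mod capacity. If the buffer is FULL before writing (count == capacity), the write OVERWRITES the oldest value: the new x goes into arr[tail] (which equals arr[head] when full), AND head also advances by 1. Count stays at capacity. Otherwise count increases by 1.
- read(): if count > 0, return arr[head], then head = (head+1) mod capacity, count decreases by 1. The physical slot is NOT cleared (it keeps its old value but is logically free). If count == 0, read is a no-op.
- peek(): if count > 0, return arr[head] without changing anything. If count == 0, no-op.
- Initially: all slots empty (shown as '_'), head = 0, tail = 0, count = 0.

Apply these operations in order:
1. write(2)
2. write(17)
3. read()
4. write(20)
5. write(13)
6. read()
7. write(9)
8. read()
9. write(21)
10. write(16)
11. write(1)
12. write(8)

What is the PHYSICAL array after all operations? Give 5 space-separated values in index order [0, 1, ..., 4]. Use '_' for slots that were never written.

After op 1 (write(2)): arr=[2 _ _ _ _] head=0 tail=1 count=1
After op 2 (write(17)): arr=[2 17 _ _ _] head=0 tail=2 count=2
After op 3 (read()): arr=[2 17 _ _ _] head=1 tail=2 count=1
After op 4 (write(20)): arr=[2 17 20 _ _] head=1 tail=3 count=2
After op 5 (write(13)): arr=[2 17 20 13 _] head=1 tail=4 count=3
After op 6 (read()): arr=[2 17 20 13 _] head=2 tail=4 count=2
After op 7 (write(9)): arr=[2 17 20 13 9] head=2 tail=0 count=3
After op 8 (read()): arr=[2 17 20 13 9] head=3 tail=0 count=2
After op 9 (write(21)): arr=[21 17 20 13 9] head=3 tail=1 count=3
After op 10 (write(16)): arr=[21 16 20 13 9] head=3 tail=2 count=4
After op 11 (write(1)): arr=[21 16 1 13 9] head=3 tail=3 count=5
After op 12 (write(8)): arr=[21 16 1 8 9] head=4 tail=4 count=5

Answer: 21 16 1 8 9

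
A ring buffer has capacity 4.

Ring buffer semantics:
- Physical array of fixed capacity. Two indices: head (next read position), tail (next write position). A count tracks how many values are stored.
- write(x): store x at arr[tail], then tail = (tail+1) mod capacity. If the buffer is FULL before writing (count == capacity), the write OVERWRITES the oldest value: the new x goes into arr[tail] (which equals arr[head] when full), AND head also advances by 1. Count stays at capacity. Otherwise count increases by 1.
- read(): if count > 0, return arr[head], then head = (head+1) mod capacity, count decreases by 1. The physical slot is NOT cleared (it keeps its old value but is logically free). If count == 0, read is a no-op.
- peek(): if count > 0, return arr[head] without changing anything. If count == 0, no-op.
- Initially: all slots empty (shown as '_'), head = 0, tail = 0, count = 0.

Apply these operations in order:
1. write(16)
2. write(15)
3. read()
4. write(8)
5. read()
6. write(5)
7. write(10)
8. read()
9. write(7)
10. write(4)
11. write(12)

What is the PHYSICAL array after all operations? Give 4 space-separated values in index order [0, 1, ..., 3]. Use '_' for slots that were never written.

After op 1 (write(16)): arr=[16 _ _ _] head=0 tail=1 count=1
After op 2 (write(15)): arr=[16 15 _ _] head=0 tail=2 count=2
After op 3 (read()): arr=[16 15 _ _] head=1 tail=2 count=1
After op 4 (write(8)): arr=[16 15 8 _] head=1 tail=3 count=2
After op 5 (read()): arr=[16 15 8 _] head=2 tail=3 count=1
After op 6 (write(5)): arr=[16 15 8 5] head=2 tail=0 count=2
After op 7 (write(10)): arr=[10 15 8 5] head=2 tail=1 count=3
After op 8 (read()): arr=[10 15 8 5] head=3 tail=1 count=2
After op 9 (write(7)): arr=[10 7 8 5] head=3 tail=2 count=3
After op 10 (write(4)): arr=[10 7 4 5] head=3 tail=3 count=4
After op 11 (write(12)): arr=[10 7 4 12] head=0 tail=0 count=4

Answer: 10 7 4 12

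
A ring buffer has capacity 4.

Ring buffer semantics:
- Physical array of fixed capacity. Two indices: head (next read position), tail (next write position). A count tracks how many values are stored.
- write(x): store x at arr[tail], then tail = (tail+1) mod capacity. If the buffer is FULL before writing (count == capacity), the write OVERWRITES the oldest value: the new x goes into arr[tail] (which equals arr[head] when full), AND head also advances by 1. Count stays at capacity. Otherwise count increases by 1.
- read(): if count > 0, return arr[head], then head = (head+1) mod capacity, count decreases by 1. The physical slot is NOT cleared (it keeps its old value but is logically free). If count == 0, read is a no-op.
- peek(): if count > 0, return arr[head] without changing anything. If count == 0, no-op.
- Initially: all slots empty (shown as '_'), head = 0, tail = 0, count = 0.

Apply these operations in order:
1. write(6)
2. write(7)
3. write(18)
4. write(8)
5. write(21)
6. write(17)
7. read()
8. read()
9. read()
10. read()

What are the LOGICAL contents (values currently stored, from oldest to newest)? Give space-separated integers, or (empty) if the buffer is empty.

After op 1 (write(6)): arr=[6 _ _ _] head=0 tail=1 count=1
After op 2 (write(7)): arr=[6 7 _ _] head=0 tail=2 count=2
After op 3 (write(18)): arr=[6 7 18 _] head=0 tail=3 count=3
After op 4 (write(8)): arr=[6 7 18 8] head=0 tail=0 count=4
After op 5 (write(21)): arr=[21 7 18 8] head=1 tail=1 count=4
After op 6 (write(17)): arr=[21 17 18 8] head=2 tail=2 count=4
After op 7 (read()): arr=[21 17 18 8] head=3 tail=2 count=3
After op 8 (read()): arr=[21 17 18 8] head=0 tail=2 count=2
After op 9 (read()): arr=[21 17 18 8] head=1 tail=2 count=1
After op 10 (read()): arr=[21 17 18 8] head=2 tail=2 count=0

Answer: (empty)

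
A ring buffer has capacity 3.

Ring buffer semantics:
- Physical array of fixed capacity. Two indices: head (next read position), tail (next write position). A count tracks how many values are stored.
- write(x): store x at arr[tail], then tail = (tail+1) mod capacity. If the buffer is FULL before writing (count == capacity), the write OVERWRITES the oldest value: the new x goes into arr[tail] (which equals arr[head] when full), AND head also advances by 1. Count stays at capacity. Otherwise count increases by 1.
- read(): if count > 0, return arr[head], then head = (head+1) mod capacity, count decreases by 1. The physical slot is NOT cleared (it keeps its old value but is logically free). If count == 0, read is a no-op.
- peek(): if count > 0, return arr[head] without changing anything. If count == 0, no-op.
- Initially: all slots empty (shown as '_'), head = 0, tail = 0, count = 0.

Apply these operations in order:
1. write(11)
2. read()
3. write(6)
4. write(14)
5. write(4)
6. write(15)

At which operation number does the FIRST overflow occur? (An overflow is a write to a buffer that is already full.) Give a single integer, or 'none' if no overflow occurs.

Answer: 6

Derivation:
After op 1 (write(11)): arr=[11 _ _] head=0 tail=1 count=1
After op 2 (read()): arr=[11 _ _] head=1 tail=1 count=0
After op 3 (write(6)): arr=[11 6 _] head=1 tail=2 count=1
After op 4 (write(14)): arr=[11 6 14] head=1 tail=0 count=2
After op 5 (write(4)): arr=[4 6 14] head=1 tail=1 count=3
After op 6 (write(15)): arr=[4 15 14] head=2 tail=2 count=3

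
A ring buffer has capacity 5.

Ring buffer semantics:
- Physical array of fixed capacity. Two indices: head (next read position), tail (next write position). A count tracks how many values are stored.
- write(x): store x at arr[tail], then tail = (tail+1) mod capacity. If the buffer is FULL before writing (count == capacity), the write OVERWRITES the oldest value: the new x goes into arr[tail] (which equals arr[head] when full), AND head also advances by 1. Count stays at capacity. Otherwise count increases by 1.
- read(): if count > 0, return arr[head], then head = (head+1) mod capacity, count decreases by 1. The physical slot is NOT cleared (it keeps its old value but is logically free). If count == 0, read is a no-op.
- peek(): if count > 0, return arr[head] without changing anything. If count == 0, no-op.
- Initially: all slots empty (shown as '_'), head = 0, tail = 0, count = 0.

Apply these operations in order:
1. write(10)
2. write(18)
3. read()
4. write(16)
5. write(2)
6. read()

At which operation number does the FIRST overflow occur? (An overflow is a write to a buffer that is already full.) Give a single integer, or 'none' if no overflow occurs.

After op 1 (write(10)): arr=[10 _ _ _ _] head=0 tail=1 count=1
After op 2 (write(18)): arr=[10 18 _ _ _] head=0 tail=2 count=2
After op 3 (read()): arr=[10 18 _ _ _] head=1 tail=2 count=1
After op 4 (write(16)): arr=[10 18 16 _ _] head=1 tail=3 count=2
After op 5 (write(2)): arr=[10 18 16 2 _] head=1 tail=4 count=3
After op 6 (read()): arr=[10 18 16 2 _] head=2 tail=4 count=2

Answer: none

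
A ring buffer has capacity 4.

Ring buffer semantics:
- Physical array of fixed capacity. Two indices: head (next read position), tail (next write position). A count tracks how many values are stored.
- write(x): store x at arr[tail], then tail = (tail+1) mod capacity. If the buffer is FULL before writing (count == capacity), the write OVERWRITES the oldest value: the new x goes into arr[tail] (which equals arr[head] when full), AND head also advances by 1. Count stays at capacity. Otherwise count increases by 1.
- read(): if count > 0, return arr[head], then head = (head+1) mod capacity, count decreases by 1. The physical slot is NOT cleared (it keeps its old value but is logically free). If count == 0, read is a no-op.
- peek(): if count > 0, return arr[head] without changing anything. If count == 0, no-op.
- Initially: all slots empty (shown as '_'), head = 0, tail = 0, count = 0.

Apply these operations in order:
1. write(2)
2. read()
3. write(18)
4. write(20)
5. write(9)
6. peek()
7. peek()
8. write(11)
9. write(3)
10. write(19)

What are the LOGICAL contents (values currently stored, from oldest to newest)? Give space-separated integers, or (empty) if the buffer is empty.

After op 1 (write(2)): arr=[2 _ _ _] head=0 tail=1 count=1
After op 2 (read()): arr=[2 _ _ _] head=1 tail=1 count=0
After op 3 (write(18)): arr=[2 18 _ _] head=1 tail=2 count=1
After op 4 (write(20)): arr=[2 18 20 _] head=1 tail=3 count=2
After op 5 (write(9)): arr=[2 18 20 9] head=1 tail=0 count=3
After op 6 (peek()): arr=[2 18 20 9] head=1 tail=0 count=3
After op 7 (peek()): arr=[2 18 20 9] head=1 tail=0 count=3
After op 8 (write(11)): arr=[11 18 20 9] head=1 tail=1 count=4
After op 9 (write(3)): arr=[11 3 20 9] head=2 tail=2 count=4
After op 10 (write(19)): arr=[11 3 19 9] head=3 tail=3 count=4

Answer: 9 11 3 19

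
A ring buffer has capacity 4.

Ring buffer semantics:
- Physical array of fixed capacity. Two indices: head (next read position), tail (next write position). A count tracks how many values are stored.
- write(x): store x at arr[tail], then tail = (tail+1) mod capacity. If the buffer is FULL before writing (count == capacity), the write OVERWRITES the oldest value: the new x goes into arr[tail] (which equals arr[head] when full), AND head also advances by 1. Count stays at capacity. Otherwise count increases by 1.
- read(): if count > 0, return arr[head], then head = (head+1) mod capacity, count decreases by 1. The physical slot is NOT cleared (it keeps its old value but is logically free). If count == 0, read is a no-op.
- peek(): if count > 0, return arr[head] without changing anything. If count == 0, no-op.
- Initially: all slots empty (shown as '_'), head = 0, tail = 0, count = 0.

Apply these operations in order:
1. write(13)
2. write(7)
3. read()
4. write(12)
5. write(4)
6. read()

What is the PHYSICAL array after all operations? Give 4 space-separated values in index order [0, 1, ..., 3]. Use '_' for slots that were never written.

After op 1 (write(13)): arr=[13 _ _ _] head=0 tail=1 count=1
After op 2 (write(7)): arr=[13 7 _ _] head=0 tail=2 count=2
After op 3 (read()): arr=[13 7 _ _] head=1 tail=2 count=1
After op 4 (write(12)): arr=[13 7 12 _] head=1 tail=3 count=2
After op 5 (write(4)): arr=[13 7 12 4] head=1 tail=0 count=3
After op 6 (read()): arr=[13 7 12 4] head=2 tail=0 count=2

Answer: 13 7 12 4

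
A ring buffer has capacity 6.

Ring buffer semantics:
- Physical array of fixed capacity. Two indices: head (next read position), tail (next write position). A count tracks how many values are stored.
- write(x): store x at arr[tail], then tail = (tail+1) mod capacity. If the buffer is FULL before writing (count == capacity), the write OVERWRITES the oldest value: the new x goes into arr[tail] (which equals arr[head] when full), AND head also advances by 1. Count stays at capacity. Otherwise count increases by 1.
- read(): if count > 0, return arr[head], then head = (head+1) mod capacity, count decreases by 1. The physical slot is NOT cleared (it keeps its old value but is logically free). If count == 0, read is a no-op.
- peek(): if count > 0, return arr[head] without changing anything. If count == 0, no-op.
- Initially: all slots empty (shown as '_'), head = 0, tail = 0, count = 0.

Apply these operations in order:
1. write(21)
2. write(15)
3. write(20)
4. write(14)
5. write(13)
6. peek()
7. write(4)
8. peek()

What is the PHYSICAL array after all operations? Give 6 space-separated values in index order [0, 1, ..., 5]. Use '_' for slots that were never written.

After op 1 (write(21)): arr=[21 _ _ _ _ _] head=0 tail=1 count=1
After op 2 (write(15)): arr=[21 15 _ _ _ _] head=0 tail=2 count=2
After op 3 (write(20)): arr=[21 15 20 _ _ _] head=0 tail=3 count=3
After op 4 (write(14)): arr=[21 15 20 14 _ _] head=0 tail=4 count=4
After op 5 (write(13)): arr=[21 15 20 14 13 _] head=0 tail=5 count=5
After op 6 (peek()): arr=[21 15 20 14 13 _] head=0 tail=5 count=5
After op 7 (write(4)): arr=[21 15 20 14 13 4] head=0 tail=0 count=6
After op 8 (peek()): arr=[21 15 20 14 13 4] head=0 tail=0 count=6

Answer: 21 15 20 14 13 4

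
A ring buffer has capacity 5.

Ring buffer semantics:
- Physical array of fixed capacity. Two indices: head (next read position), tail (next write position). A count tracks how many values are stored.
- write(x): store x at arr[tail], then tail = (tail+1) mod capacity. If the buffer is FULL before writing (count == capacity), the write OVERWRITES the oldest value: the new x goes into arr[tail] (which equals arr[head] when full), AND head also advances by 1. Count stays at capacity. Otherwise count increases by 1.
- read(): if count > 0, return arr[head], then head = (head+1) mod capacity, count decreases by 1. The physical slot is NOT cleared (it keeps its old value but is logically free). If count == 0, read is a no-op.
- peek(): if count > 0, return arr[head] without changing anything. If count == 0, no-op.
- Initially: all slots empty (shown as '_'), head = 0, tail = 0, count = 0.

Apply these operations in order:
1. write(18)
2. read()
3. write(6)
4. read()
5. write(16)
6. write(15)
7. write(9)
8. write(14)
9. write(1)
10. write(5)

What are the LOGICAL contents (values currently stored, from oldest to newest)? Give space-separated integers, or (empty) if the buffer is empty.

After op 1 (write(18)): arr=[18 _ _ _ _] head=0 tail=1 count=1
After op 2 (read()): arr=[18 _ _ _ _] head=1 tail=1 count=0
After op 3 (write(6)): arr=[18 6 _ _ _] head=1 tail=2 count=1
After op 4 (read()): arr=[18 6 _ _ _] head=2 tail=2 count=0
After op 5 (write(16)): arr=[18 6 16 _ _] head=2 tail=3 count=1
After op 6 (write(15)): arr=[18 6 16 15 _] head=2 tail=4 count=2
After op 7 (write(9)): arr=[18 6 16 15 9] head=2 tail=0 count=3
After op 8 (write(14)): arr=[14 6 16 15 9] head=2 tail=1 count=4
After op 9 (write(1)): arr=[14 1 16 15 9] head=2 tail=2 count=5
After op 10 (write(5)): arr=[14 1 5 15 9] head=3 tail=3 count=5

Answer: 15 9 14 1 5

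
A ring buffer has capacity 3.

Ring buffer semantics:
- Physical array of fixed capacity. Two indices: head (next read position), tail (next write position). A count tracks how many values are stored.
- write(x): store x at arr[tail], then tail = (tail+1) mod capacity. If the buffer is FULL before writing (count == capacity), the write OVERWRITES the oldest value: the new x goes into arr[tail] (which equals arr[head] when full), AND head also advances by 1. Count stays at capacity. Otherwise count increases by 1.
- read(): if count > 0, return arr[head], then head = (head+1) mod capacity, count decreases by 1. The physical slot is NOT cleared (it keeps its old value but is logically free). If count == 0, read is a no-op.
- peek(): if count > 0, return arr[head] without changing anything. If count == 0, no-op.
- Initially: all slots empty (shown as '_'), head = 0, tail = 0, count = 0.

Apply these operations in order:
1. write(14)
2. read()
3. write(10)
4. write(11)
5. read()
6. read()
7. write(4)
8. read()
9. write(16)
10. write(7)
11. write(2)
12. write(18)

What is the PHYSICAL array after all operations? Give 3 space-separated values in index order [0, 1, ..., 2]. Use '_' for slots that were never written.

After op 1 (write(14)): arr=[14 _ _] head=0 tail=1 count=1
After op 2 (read()): arr=[14 _ _] head=1 tail=1 count=0
After op 3 (write(10)): arr=[14 10 _] head=1 tail=2 count=1
After op 4 (write(11)): arr=[14 10 11] head=1 tail=0 count=2
After op 5 (read()): arr=[14 10 11] head=2 tail=0 count=1
After op 6 (read()): arr=[14 10 11] head=0 tail=0 count=0
After op 7 (write(4)): arr=[4 10 11] head=0 tail=1 count=1
After op 8 (read()): arr=[4 10 11] head=1 tail=1 count=0
After op 9 (write(16)): arr=[4 16 11] head=1 tail=2 count=1
After op 10 (write(7)): arr=[4 16 7] head=1 tail=0 count=2
After op 11 (write(2)): arr=[2 16 7] head=1 tail=1 count=3
After op 12 (write(18)): arr=[2 18 7] head=2 tail=2 count=3

Answer: 2 18 7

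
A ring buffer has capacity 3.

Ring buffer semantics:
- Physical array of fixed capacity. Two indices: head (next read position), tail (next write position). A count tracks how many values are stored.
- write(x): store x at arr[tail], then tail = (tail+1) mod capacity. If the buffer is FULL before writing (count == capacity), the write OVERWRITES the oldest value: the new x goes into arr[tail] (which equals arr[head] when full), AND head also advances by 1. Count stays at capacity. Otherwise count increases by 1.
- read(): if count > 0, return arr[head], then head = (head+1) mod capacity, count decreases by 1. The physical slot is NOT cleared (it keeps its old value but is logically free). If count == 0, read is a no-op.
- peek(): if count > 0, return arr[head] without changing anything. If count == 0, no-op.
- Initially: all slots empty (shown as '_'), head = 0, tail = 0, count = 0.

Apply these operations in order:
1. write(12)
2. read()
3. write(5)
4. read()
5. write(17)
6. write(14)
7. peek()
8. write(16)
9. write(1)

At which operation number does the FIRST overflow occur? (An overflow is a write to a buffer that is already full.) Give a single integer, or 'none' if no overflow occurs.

After op 1 (write(12)): arr=[12 _ _] head=0 tail=1 count=1
After op 2 (read()): arr=[12 _ _] head=1 tail=1 count=0
After op 3 (write(5)): arr=[12 5 _] head=1 tail=2 count=1
After op 4 (read()): arr=[12 5 _] head=2 tail=2 count=0
After op 5 (write(17)): arr=[12 5 17] head=2 tail=0 count=1
After op 6 (write(14)): arr=[14 5 17] head=2 tail=1 count=2
After op 7 (peek()): arr=[14 5 17] head=2 tail=1 count=2
After op 8 (write(16)): arr=[14 16 17] head=2 tail=2 count=3
After op 9 (write(1)): arr=[14 16 1] head=0 tail=0 count=3

Answer: 9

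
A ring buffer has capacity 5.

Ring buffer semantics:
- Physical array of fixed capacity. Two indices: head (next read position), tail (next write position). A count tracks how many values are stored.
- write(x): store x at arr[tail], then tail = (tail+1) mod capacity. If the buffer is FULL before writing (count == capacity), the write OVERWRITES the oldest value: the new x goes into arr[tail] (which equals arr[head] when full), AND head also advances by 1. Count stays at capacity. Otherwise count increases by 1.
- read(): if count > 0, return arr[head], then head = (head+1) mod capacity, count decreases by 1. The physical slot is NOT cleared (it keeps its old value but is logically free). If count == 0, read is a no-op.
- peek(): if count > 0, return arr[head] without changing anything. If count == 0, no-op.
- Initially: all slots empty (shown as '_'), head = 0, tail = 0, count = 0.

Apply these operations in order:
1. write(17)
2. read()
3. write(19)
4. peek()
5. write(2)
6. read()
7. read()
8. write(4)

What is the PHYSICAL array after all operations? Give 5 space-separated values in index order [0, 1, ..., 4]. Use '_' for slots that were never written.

Answer: 17 19 2 4 _

Derivation:
After op 1 (write(17)): arr=[17 _ _ _ _] head=0 tail=1 count=1
After op 2 (read()): arr=[17 _ _ _ _] head=1 tail=1 count=0
After op 3 (write(19)): arr=[17 19 _ _ _] head=1 tail=2 count=1
After op 4 (peek()): arr=[17 19 _ _ _] head=1 tail=2 count=1
After op 5 (write(2)): arr=[17 19 2 _ _] head=1 tail=3 count=2
After op 6 (read()): arr=[17 19 2 _ _] head=2 tail=3 count=1
After op 7 (read()): arr=[17 19 2 _ _] head=3 tail=3 count=0
After op 8 (write(4)): arr=[17 19 2 4 _] head=3 tail=4 count=1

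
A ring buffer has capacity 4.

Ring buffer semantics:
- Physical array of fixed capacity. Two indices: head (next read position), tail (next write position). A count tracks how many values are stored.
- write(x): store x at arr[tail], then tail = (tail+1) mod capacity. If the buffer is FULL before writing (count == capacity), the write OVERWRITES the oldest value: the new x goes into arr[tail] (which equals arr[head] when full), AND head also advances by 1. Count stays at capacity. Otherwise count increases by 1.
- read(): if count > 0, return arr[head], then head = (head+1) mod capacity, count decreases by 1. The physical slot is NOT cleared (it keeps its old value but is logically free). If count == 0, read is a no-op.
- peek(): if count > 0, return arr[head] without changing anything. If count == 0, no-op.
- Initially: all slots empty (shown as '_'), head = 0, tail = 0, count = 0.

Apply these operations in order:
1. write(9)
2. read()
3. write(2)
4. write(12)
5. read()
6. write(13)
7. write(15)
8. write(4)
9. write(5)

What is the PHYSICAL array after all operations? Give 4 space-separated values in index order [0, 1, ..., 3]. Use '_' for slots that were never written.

After op 1 (write(9)): arr=[9 _ _ _] head=0 tail=1 count=1
After op 2 (read()): arr=[9 _ _ _] head=1 tail=1 count=0
After op 3 (write(2)): arr=[9 2 _ _] head=1 tail=2 count=1
After op 4 (write(12)): arr=[9 2 12 _] head=1 tail=3 count=2
After op 5 (read()): arr=[9 2 12 _] head=2 tail=3 count=1
After op 6 (write(13)): arr=[9 2 12 13] head=2 tail=0 count=2
After op 7 (write(15)): arr=[15 2 12 13] head=2 tail=1 count=3
After op 8 (write(4)): arr=[15 4 12 13] head=2 tail=2 count=4
After op 9 (write(5)): arr=[15 4 5 13] head=3 tail=3 count=4

Answer: 15 4 5 13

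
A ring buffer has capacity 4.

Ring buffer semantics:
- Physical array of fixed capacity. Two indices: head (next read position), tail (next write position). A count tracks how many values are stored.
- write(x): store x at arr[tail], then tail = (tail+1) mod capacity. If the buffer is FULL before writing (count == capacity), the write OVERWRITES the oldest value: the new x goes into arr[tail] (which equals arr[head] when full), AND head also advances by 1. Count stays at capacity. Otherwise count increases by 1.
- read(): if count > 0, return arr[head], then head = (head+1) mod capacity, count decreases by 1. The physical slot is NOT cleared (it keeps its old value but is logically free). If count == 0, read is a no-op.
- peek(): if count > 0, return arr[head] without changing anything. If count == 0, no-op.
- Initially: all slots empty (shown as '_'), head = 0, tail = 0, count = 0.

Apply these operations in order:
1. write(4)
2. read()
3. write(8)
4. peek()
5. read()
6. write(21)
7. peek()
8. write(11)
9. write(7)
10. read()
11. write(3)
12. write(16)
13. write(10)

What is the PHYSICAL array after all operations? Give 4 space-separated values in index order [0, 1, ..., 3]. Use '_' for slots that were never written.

After op 1 (write(4)): arr=[4 _ _ _] head=0 tail=1 count=1
After op 2 (read()): arr=[4 _ _ _] head=1 tail=1 count=0
After op 3 (write(8)): arr=[4 8 _ _] head=1 tail=2 count=1
After op 4 (peek()): arr=[4 8 _ _] head=1 tail=2 count=1
After op 5 (read()): arr=[4 8 _ _] head=2 tail=2 count=0
After op 6 (write(21)): arr=[4 8 21 _] head=2 tail=3 count=1
After op 7 (peek()): arr=[4 8 21 _] head=2 tail=3 count=1
After op 8 (write(11)): arr=[4 8 21 11] head=2 tail=0 count=2
After op 9 (write(7)): arr=[7 8 21 11] head=2 tail=1 count=3
After op 10 (read()): arr=[7 8 21 11] head=3 tail=1 count=2
After op 11 (write(3)): arr=[7 3 21 11] head=3 tail=2 count=3
After op 12 (write(16)): arr=[7 3 16 11] head=3 tail=3 count=4
After op 13 (write(10)): arr=[7 3 16 10] head=0 tail=0 count=4

Answer: 7 3 16 10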